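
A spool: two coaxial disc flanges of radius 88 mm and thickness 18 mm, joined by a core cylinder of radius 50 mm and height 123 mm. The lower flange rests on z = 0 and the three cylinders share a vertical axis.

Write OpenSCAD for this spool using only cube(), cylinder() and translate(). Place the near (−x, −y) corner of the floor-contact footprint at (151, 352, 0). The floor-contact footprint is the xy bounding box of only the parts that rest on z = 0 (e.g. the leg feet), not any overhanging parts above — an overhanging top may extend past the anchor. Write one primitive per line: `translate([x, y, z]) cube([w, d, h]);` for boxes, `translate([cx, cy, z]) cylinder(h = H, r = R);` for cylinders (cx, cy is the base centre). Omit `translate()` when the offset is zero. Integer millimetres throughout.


translate([239, 440, 0]) cylinder(h = 18, r = 88);
translate([239, 440, 18]) cylinder(h = 123, r = 50);
translate([239, 440, 141]) cylinder(h = 18, r = 88);


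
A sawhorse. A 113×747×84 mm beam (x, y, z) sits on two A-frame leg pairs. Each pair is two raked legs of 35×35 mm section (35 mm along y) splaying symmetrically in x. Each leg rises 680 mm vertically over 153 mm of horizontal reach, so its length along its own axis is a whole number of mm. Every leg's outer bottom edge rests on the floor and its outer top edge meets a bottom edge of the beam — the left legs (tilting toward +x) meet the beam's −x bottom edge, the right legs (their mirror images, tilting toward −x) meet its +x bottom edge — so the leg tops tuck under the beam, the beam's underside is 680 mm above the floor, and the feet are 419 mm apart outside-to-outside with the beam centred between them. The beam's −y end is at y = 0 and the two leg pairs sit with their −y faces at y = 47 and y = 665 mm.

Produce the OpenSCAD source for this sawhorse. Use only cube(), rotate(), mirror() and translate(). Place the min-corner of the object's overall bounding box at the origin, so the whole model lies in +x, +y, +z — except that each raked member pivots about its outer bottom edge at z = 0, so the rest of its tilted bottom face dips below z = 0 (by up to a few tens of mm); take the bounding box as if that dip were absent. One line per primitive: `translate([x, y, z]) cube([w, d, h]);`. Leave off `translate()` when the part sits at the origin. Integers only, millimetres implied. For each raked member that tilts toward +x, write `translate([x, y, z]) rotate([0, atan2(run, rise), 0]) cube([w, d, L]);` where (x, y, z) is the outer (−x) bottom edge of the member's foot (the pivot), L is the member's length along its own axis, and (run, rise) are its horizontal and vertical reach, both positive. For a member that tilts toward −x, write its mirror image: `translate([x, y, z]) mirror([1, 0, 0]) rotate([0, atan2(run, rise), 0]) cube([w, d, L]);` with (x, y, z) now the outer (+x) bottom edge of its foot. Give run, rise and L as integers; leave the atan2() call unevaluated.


translate([153, 0, 680]) cube([113, 747, 84]);
translate([0, 47, 0]) rotate([0, atan2(153, 680), 0]) cube([35, 35, 697]);
translate([419, 47, 0]) mirror([1, 0, 0]) rotate([0, atan2(153, 680), 0]) cube([35, 35, 697]);
translate([0, 665, 0]) rotate([0, atan2(153, 680), 0]) cube([35, 35, 697]);
translate([419, 665, 0]) mirror([1, 0, 0]) rotate([0, atan2(153, 680), 0]) cube([35, 35, 697]);


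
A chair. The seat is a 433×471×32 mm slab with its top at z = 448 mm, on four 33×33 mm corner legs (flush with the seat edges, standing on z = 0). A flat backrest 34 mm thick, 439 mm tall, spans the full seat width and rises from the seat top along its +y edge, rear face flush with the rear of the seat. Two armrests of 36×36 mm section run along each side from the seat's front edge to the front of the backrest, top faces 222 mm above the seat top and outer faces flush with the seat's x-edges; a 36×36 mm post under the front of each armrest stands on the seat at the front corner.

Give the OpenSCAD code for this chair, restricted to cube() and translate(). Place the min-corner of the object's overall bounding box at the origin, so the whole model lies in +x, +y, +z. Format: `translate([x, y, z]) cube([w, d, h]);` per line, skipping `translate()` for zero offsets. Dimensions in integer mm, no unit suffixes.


translate([0, 0, 416]) cube([433, 471, 32]);
cube([33, 33, 416]);
translate([400, 0, 0]) cube([33, 33, 416]);
translate([0, 438, 0]) cube([33, 33, 416]);
translate([400, 438, 0]) cube([33, 33, 416]);
translate([0, 437, 448]) cube([433, 34, 439]);
translate([0, 0, 634]) cube([36, 437, 36]);
translate([397, 0, 634]) cube([36, 437, 36]);
translate([0, 0, 448]) cube([36, 36, 186]);
translate([397, 0, 448]) cube([36, 36, 186]);


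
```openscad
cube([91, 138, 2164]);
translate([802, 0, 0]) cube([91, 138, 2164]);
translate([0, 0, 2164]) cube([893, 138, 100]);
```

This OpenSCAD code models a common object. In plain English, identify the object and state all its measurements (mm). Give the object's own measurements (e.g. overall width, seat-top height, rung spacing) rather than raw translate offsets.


A door frame. The clear opening is 711 mm wide and 2164 mm high. Two 91 mm wide jambs, 138 mm deep, stand either side of the opening from the floor to the top of the opening. A 100 mm thick head sits across the top of both jambs, spanning the full outside width of the frame.


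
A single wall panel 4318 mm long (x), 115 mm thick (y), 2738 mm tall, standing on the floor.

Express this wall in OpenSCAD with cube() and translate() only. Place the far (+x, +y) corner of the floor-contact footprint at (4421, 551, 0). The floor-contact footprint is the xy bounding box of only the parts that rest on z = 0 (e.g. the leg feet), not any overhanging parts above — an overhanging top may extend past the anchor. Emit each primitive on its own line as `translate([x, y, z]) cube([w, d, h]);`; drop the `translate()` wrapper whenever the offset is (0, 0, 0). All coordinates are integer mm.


translate([103, 436, 0]) cube([4318, 115, 2738]);


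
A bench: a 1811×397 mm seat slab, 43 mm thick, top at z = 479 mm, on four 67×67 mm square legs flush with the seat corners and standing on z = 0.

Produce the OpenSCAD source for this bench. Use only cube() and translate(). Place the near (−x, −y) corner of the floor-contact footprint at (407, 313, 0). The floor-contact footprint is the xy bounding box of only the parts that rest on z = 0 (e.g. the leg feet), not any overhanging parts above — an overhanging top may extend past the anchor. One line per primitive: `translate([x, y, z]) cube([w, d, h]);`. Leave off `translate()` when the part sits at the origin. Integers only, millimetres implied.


translate([407, 313, 436]) cube([1811, 397, 43]);
translate([407, 313, 0]) cube([67, 67, 436]);
translate([407, 643, 0]) cube([67, 67, 436]);
translate([2151, 313, 0]) cube([67, 67, 436]);
translate([2151, 643, 0]) cube([67, 67, 436]);


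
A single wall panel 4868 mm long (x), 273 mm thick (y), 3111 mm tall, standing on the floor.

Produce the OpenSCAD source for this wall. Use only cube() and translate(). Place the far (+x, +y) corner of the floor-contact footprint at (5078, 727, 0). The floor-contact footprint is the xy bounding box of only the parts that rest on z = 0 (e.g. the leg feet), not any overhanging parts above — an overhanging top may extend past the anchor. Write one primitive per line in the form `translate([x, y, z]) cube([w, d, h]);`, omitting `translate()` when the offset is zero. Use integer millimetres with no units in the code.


translate([210, 454, 0]) cube([4868, 273, 3111]);


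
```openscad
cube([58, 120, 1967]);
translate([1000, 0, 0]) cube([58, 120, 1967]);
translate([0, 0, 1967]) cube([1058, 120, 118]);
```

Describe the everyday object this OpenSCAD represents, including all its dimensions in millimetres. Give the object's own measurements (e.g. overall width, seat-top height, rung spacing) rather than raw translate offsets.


A door frame. The clear opening is 942 mm wide and 1967 mm high. Two 58 mm wide jambs, 120 mm deep, stand either side of the opening from the floor to the top of the opening. A 118 mm thick head sits across the top of both jambs, spanning the full outside width of the frame.


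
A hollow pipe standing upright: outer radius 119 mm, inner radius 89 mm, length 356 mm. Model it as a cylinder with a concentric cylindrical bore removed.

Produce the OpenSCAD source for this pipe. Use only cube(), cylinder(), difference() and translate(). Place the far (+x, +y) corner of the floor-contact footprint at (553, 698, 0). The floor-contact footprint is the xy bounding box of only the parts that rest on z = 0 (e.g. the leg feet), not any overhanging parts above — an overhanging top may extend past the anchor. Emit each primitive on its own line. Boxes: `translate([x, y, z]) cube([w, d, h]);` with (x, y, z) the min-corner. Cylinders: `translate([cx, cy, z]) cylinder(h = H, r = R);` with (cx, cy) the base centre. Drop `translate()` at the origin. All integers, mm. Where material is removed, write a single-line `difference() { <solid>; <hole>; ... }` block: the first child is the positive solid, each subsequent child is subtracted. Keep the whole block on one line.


difference() { translate([434, 579, 0]) cylinder(h = 356, r = 119); translate([434, 579, 0]) cylinder(h = 356, r = 89); }


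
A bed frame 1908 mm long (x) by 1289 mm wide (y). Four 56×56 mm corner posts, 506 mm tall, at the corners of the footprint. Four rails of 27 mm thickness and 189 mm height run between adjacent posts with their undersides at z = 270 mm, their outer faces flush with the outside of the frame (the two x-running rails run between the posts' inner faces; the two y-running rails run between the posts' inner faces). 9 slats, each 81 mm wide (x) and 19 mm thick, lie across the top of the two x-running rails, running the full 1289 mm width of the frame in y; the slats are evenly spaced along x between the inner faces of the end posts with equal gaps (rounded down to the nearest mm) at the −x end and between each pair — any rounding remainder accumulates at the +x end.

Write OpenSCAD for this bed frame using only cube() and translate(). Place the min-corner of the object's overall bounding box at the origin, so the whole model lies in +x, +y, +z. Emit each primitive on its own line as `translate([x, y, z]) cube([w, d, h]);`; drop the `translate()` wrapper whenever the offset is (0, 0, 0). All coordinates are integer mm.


cube([56, 56, 506]);
translate([0, 1233, 0]) cube([56, 56, 506]);
translate([1852, 0, 0]) cube([56, 56, 506]);
translate([1852, 1233, 0]) cube([56, 56, 506]);
translate([56, 0, 270]) cube([1796, 27, 189]);
translate([56, 1262, 270]) cube([1796, 27, 189]);
translate([0, 56, 270]) cube([27, 1177, 189]);
translate([1881, 56, 270]) cube([27, 1177, 189]);
translate([162, 0, 459]) cube([81, 1289, 19]);
translate([349, 0, 459]) cube([81, 1289, 19]);
translate([536, 0, 459]) cube([81, 1289, 19]);
translate([723, 0, 459]) cube([81, 1289, 19]);
translate([910, 0, 459]) cube([81, 1289, 19]);
translate([1097, 0, 459]) cube([81, 1289, 19]);
translate([1284, 0, 459]) cube([81, 1289, 19]);
translate([1471, 0, 459]) cube([81, 1289, 19]);
translate([1658, 0, 459]) cube([81, 1289, 19]);


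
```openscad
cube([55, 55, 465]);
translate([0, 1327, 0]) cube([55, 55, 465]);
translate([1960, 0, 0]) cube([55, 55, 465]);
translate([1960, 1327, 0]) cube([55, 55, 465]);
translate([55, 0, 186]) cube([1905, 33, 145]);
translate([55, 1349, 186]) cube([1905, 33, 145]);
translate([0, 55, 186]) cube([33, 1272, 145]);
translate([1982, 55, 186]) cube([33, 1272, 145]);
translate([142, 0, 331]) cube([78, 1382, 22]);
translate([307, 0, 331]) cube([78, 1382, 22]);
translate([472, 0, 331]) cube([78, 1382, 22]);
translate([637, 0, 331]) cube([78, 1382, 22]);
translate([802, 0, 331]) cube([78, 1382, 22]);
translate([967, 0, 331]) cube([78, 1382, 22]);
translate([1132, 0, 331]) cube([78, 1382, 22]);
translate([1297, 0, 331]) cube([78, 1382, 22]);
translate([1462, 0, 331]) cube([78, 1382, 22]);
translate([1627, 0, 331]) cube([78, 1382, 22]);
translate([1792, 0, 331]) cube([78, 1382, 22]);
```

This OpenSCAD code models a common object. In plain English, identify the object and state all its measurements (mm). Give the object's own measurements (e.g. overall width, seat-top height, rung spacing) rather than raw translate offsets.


A bed frame 2015 mm long (x) by 1382 mm wide (y). Four 55×55 mm corner posts, 465 mm tall, at the corners of the footprint. Four rails of 33 mm thickness and 145 mm height run between adjacent posts with their undersides at z = 186 mm, their outer faces flush with the outside of the frame (the two x-running rails run between the posts' inner faces; the two y-running rails run between the posts' inner faces). 11 slats, each 78 mm wide (x) and 22 mm thick, lie across the top of the two x-running rails, running the full 1382 mm width of the frame in y; along x they sit between the end posts with a 87 mm gap after the −x posts and between neighbouring slats, leaving 90 mm before the +x posts.


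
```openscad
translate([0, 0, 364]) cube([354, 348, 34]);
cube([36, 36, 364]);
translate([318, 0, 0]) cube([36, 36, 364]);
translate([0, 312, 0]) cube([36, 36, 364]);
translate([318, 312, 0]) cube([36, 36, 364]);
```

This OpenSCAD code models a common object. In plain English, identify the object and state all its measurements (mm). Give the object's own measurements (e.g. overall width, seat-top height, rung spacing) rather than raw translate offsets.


A simple wooden stool: a rectangular seat 354 mm (x) by 348 mm (y), 34 mm thick, top face at z = 398 mm, on four square legs, each 36×36 mm in cross-section. The legs rest on z = 0, each flush with a corner of the seat.


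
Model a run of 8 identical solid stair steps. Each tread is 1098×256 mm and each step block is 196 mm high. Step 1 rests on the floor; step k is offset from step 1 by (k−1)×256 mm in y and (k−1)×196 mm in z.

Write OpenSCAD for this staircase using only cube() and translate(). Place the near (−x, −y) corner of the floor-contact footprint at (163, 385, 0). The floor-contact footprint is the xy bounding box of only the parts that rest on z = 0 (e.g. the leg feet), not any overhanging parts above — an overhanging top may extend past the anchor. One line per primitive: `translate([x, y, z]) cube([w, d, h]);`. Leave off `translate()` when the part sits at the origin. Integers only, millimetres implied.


translate([163, 385, 0]) cube([1098, 256, 196]);
translate([163, 641, 196]) cube([1098, 256, 196]);
translate([163, 897, 392]) cube([1098, 256, 196]);
translate([163, 1153, 588]) cube([1098, 256, 196]);
translate([163, 1409, 784]) cube([1098, 256, 196]);
translate([163, 1665, 980]) cube([1098, 256, 196]);
translate([163, 1921, 1176]) cube([1098, 256, 196]);
translate([163, 2177, 1372]) cube([1098, 256, 196]);


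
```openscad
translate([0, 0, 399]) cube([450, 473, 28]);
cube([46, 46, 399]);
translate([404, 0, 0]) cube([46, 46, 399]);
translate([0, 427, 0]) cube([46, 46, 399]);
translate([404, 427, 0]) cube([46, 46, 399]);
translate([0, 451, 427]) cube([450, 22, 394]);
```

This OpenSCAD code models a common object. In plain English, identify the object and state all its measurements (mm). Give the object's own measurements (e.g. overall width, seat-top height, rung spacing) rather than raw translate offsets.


A chair. The seat is a 450×473×28 mm slab with its top at z = 427 mm, on four 46×46 mm corner legs (flush with the seat edges, standing on z = 0). A flat backrest 22 mm thick, 394 mm tall, spans the full seat width and rises from the seat top along its +y edge, rear face flush with the rear of the seat.


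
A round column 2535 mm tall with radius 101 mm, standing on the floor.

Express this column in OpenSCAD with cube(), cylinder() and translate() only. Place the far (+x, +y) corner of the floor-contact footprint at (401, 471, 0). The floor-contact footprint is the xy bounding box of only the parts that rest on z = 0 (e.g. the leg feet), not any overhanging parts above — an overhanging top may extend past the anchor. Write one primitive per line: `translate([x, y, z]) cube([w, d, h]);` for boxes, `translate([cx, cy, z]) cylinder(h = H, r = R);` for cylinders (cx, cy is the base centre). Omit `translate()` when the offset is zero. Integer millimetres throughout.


translate([300, 370, 0]) cylinder(h = 2535, r = 101);


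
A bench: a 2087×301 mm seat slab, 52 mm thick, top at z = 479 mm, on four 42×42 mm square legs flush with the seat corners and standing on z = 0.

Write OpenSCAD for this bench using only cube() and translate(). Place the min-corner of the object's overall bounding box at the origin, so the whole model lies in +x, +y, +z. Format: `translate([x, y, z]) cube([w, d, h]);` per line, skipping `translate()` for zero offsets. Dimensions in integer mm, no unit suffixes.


translate([0, 0, 427]) cube([2087, 301, 52]);
cube([42, 42, 427]);
translate([0, 259, 0]) cube([42, 42, 427]);
translate([2045, 0, 0]) cube([42, 42, 427]);
translate([2045, 259, 0]) cube([42, 42, 427]);


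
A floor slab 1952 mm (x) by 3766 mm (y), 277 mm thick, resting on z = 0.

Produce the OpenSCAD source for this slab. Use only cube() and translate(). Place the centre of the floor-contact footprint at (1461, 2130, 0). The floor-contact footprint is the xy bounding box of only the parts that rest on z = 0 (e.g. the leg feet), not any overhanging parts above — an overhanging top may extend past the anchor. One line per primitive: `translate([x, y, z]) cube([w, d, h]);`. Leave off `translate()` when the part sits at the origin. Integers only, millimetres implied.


translate([485, 247, 0]) cube([1952, 3766, 277]);


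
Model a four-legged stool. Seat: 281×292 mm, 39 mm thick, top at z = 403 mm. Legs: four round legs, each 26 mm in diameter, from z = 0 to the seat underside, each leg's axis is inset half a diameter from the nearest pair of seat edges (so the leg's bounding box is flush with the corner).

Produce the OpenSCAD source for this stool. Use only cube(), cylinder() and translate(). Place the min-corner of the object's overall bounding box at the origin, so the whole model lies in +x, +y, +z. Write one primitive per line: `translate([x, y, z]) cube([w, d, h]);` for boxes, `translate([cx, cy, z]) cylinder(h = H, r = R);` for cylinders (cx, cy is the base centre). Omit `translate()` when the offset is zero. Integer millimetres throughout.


translate([0, 0, 364]) cube([281, 292, 39]);
translate([13, 13, 0]) cylinder(h = 364, r = 13);
translate([268, 13, 0]) cylinder(h = 364, r = 13);
translate([13, 279, 0]) cylinder(h = 364, r = 13);
translate([268, 279, 0]) cylinder(h = 364, r = 13);


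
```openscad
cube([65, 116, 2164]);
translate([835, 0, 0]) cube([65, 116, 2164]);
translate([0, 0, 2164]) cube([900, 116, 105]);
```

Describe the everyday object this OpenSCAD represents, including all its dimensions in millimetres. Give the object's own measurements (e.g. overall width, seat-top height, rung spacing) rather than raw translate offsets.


A door frame. The clear opening is 770 mm wide and 2164 mm high. Two 65 mm wide jambs, 116 mm deep, stand either side of the opening from the floor to the top of the opening. A 105 mm thick head sits across the top of both jambs, spanning the full outside width of the frame.


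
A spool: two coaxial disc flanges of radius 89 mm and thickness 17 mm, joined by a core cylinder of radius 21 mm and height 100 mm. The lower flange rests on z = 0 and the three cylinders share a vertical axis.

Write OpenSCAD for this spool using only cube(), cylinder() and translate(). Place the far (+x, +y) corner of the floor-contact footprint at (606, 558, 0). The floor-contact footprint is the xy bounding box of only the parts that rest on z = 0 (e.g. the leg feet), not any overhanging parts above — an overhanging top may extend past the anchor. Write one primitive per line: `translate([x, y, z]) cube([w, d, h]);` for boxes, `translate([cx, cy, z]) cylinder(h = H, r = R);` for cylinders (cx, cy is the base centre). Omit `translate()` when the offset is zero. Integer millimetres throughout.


translate([517, 469, 0]) cylinder(h = 17, r = 89);
translate([517, 469, 17]) cylinder(h = 100, r = 21);
translate([517, 469, 117]) cylinder(h = 17, r = 89);


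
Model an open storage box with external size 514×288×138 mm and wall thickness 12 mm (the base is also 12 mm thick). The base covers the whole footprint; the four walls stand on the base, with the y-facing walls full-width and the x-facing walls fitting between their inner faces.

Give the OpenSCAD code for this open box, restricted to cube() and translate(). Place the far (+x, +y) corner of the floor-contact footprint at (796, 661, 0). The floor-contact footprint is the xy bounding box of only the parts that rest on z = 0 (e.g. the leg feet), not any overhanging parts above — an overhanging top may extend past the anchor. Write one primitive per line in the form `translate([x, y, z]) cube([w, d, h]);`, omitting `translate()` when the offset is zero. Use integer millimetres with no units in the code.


translate([282, 373, 0]) cube([514, 288, 12]);
translate([282, 373, 12]) cube([514, 12, 126]);
translate([282, 649, 12]) cube([514, 12, 126]);
translate([282, 385, 12]) cube([12, 264, 126]);
translate([784, 385, 12]) cube([12, 264, 126]);


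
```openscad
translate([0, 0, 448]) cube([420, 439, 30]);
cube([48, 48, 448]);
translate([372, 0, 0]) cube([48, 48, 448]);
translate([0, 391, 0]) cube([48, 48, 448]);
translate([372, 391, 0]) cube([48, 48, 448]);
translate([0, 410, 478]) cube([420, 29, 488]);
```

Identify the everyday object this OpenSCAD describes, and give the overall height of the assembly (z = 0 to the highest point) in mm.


A chair. The overall height is 966 mm.

A slab on four corner posts with a tall panel at the back — a chair. The seat slab sits at z = 448 with thickness 30, and the 488 mm backrest starts at the seat top, so the overall height is 448 + 30 + 488 = 966 mm.


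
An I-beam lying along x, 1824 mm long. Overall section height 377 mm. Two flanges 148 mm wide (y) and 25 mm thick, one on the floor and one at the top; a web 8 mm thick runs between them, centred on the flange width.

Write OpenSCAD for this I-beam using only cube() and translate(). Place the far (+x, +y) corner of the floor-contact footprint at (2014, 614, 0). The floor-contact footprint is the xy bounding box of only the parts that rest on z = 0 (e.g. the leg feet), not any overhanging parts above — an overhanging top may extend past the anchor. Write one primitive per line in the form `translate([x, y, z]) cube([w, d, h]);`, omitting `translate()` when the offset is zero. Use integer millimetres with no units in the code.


translate([190, 466, 0]) cube([1824, 148, 25]);
translate([190, 536, 25]) cube([1824, 8, 327]);
translate([190, 466, 352]) cube([1824, 148, 25]);


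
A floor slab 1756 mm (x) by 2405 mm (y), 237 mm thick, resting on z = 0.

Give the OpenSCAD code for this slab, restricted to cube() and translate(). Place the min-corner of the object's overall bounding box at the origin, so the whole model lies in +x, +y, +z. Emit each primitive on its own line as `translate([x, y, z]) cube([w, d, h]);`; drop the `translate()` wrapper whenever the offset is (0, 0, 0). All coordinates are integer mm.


cube([1756, 2405, 237]);


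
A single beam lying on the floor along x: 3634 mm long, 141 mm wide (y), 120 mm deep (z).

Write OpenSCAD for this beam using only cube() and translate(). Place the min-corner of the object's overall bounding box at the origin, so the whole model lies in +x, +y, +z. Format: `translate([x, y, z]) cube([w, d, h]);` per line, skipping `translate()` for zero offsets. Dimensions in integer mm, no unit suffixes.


cube([3634, 141, 120]);


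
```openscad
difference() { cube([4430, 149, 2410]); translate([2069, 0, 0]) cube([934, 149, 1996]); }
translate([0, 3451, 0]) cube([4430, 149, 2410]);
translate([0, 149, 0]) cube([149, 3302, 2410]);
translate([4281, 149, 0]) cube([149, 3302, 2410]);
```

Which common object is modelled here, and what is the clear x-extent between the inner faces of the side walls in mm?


A single room. The interior width is 4132 mm.

Four walls enclosing a rectangle with a door in the front wall — a room. Outside width 4430 minus two 149 mm walls gives 4132 mm.


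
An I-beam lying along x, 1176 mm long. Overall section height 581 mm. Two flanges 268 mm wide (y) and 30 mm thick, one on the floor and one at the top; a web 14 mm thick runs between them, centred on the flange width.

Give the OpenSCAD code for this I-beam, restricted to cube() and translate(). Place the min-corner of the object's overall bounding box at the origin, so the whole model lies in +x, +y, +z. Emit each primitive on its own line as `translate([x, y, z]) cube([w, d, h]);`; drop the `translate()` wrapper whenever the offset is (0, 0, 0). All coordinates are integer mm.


cube([1176, 268, 30]);
translate([0, 127, 30]) cube([1176, 14, 521]);
translate([0, 0, 551]) cube([1176, 268, 30]);


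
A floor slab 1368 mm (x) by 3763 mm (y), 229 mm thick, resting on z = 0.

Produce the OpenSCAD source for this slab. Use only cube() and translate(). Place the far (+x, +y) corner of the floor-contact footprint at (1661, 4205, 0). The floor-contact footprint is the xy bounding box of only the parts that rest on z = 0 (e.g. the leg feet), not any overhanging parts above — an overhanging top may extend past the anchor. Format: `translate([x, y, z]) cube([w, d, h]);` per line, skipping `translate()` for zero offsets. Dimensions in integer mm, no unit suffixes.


translate([293, 442, 0]) cube([1368, 3763, 229]);


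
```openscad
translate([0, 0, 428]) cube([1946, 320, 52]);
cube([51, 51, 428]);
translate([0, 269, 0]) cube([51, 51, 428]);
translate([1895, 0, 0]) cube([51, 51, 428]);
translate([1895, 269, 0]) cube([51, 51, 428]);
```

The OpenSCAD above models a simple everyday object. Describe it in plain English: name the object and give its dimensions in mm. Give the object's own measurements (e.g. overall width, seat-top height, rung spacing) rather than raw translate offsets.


A bench: a 1946×320 mm seat slab, 52 mm thick, top at z = 480 mm, on four 51×51 mm square legs flush with the seat corners and standing on z = 0.


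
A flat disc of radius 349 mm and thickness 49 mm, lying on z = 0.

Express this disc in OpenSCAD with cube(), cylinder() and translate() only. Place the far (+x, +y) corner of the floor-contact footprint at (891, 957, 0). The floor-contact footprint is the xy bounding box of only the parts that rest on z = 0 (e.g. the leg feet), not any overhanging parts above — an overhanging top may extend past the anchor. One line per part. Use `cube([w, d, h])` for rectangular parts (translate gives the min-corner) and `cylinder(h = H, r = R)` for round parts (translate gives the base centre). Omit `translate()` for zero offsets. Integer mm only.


translate([542, 608, 0]) cylinder(h = 49, r = 349);


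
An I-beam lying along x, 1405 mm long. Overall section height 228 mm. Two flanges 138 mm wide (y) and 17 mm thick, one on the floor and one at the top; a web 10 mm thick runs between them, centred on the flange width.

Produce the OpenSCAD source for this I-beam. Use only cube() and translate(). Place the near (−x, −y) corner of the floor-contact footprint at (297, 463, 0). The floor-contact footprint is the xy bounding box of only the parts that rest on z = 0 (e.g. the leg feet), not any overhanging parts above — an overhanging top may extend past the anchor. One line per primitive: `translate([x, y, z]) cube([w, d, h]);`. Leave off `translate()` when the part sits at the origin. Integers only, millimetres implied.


translate([297, 463, 0]) cube([1405, 138, 17]);
translate([297, 527, 17]) cube([1405, 10, 194]);
translate([297, 463, 211]) cube([1405, 138, 17]);


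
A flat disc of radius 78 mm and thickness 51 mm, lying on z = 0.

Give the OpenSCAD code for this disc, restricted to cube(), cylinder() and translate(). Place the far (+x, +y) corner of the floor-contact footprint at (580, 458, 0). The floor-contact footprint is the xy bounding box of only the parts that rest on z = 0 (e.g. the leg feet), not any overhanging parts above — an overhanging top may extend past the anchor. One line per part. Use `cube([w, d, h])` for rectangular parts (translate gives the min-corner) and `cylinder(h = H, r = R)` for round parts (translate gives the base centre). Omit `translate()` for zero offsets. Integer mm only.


translate([502, 380, 0]) cylinder(h = 51, r = 78);


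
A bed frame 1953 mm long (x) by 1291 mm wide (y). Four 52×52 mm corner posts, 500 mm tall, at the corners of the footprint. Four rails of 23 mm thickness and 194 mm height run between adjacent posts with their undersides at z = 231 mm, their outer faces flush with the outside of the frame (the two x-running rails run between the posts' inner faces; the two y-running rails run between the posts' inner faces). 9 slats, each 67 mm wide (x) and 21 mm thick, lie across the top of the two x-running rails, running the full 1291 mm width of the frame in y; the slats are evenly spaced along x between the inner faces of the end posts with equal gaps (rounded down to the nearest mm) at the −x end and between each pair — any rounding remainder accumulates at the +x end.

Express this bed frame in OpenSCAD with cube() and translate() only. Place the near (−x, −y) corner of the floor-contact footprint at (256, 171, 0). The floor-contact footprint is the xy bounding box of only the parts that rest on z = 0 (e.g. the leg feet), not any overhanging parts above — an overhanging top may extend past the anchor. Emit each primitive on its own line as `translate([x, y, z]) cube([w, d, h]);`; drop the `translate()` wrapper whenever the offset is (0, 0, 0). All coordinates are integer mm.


// slat z = rail_z + rail_h = 231 + 194 = 425
// slat gap = ⌊(1849 − 9·67) / 10⌋ = 124
translate([256, 171, 0]) cube([52, 52, 500]);
translate([256, 1410, 0]) cube([52, 52, 500]);
translate([2157, 171, 0]) cube([52, 52, 500]);
translate([2157, 1410, 0]) cube([52, 52, 500]);
translate([308, 171, 231]) cube([1849, 23, 194]);
translate([308, 1439, 231]) cube([1849, 23, 194]);
translate([256, 223, 231]) cube([23, 1187, 194]);
translate([2186, 223, 231]) cube([23, 1187, 194]);
translate([432, 171, 425]) cube([67, 1291, 21]);
translate([623, 171, 425]) cube([67, 1291, 21]);
translate([814, 171, 425]) cube([67, 1291, 21]);
translate([1005, 171, 425]) cube([67, 1291, 21]);
translate([1196, 171, 425]) cube([67, 1291, 21]);
translate([1387, 171, 425]) cube([67, 1291, 21]);
translate([1578, 171, 425]) cube([67, 1291, 21]);
translate([1769, 171, 425]) cube([67, 1291, 21]);
translate([1960, 171, 425]) cube([67, 1291, 21]);


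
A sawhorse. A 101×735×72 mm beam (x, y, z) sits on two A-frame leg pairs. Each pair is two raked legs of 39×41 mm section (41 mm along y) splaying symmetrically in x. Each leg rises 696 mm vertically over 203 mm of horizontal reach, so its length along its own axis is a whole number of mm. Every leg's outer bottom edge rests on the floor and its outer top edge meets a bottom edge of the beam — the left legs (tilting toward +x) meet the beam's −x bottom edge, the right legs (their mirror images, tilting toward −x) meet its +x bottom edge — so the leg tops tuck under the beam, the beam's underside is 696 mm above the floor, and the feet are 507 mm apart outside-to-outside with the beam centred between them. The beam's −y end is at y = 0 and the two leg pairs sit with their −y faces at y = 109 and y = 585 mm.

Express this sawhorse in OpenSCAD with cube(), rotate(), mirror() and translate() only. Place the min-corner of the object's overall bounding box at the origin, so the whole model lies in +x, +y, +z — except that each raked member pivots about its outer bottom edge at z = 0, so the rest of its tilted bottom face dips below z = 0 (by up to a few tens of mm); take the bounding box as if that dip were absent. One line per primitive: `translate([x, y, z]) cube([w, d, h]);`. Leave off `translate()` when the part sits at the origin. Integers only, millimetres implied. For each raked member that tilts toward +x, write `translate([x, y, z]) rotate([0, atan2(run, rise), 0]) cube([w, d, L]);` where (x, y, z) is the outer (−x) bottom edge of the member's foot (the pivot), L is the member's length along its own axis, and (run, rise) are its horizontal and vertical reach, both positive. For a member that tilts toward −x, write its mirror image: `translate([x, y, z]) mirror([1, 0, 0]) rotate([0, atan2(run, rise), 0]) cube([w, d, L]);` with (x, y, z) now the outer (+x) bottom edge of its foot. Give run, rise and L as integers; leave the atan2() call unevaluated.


translate([203, 0, 696]) cube([101, 735, 72]);
translate([0, 109, 0]) rotate([0, atan2(203, 696), 0]) cube([39, 41, 725]);
translate([507, 109, 0]) mirror([1, 0, 0]) rotate([0, atan2(203, 696), 0]) cube([39, 41, 725]);
translate([0, 585, 0]) rotate([0, atan2(203, 696), 0]) cube([39, 41, 725]);
translate([507, 585, 0]) mirror([1, 0, 0]) rotate([0, atan2(203, 696), 0]) cube([39, 41, 725]);


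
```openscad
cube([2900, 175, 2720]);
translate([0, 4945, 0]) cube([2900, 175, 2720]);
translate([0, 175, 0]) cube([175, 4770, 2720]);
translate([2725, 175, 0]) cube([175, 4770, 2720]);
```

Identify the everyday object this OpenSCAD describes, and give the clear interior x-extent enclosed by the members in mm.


A house (or room) frame. The interior width is 2550 mm.

Four 2720 mm walls enclosing a rectangle with no floor or roof — a room or house frame. Outside width is 2900 mm and wall thickness is 175 mm, so the interior width is 2900 − 2 × 175 = 2550 mm.


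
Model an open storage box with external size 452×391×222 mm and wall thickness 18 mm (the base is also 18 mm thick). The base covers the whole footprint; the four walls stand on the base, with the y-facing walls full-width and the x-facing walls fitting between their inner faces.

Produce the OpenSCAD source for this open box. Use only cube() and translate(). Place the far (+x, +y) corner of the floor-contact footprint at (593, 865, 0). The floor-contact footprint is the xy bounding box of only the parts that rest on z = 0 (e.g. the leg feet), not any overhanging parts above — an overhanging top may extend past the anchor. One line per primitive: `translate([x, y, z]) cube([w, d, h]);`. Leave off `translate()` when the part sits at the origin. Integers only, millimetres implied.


translate([141, 474, 0]) cube([452, 391, 18]);
translate([141, 474, 18]) cube([452, 18, 204]);
translate([141, 847, 18]) cube([452, 18, 204]);
translate([141, 492, 18]) cube([18, 355, 204]);
translate([575, 492, 18]) cube([18, 355, 204]);


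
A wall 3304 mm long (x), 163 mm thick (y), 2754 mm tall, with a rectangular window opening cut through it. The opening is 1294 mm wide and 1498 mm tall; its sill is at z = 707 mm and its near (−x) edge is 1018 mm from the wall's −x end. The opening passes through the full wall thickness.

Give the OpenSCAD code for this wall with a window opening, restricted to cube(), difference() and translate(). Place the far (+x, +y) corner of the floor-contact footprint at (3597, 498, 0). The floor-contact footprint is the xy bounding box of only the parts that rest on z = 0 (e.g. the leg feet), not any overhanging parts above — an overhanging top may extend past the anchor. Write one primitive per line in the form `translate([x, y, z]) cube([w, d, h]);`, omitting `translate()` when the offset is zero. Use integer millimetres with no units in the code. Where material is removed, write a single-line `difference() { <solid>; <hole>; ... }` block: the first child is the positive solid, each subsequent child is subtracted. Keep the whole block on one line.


difference() { translate([293, 335, 0]) cube([3304, 163, 2754]); translate([1311, 335, 707]) cube([1294, 163, 1498]); }


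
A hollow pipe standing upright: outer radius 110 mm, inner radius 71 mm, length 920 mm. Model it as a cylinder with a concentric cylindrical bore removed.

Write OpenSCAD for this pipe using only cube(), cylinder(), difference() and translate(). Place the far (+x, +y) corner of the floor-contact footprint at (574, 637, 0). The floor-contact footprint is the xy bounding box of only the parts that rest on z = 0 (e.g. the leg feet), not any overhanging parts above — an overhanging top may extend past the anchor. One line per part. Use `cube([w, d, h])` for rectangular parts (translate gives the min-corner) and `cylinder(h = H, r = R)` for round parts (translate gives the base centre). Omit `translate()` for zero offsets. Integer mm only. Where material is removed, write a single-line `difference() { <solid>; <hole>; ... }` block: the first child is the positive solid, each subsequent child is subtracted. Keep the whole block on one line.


difference() { translate([464, 527, 0]) cylinder(h = 920, r = 110); translate([464, 527, 0]) cylinder(h = 920, r = 71); }


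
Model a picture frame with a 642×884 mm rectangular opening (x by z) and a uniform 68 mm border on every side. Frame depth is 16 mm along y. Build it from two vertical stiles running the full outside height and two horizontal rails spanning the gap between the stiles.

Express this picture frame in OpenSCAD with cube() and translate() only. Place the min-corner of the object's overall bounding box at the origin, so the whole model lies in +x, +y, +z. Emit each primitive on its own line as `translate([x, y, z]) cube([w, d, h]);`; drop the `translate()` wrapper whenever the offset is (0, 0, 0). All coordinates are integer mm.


cube([68, 16, 1020]);
translate([710, 0, 0]) cube([68, 16, 1020]);
translate([68, 0, 0]) cube([642, 16, 68]);
translate([68, 0, 952]) cube([642, 16, 68]);


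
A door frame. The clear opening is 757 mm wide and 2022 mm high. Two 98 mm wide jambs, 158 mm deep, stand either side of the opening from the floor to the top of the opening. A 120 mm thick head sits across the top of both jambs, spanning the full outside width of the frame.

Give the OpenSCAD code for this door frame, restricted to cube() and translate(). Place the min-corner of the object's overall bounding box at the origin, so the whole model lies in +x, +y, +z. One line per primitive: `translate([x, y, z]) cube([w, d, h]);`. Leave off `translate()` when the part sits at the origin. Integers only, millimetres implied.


cube([98, 158, 2022]);
translate([855, 0, 0]) cube([98, 158, 2022]);
translate([0, 0, 2022]) cube([953, 158, 120]);


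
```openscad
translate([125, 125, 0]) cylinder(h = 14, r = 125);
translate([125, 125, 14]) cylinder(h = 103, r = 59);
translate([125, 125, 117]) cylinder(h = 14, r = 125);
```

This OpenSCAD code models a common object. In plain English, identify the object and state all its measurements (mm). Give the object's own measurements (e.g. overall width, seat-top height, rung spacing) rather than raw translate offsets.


A spool: two coaxial disc flanges of radius 125 mm and thickness 14 mm, joined by a core cylinder of radius 59 mm and height 103 mm. The lower flange rests on z = 0 and the three cylinders share a vertical axis.


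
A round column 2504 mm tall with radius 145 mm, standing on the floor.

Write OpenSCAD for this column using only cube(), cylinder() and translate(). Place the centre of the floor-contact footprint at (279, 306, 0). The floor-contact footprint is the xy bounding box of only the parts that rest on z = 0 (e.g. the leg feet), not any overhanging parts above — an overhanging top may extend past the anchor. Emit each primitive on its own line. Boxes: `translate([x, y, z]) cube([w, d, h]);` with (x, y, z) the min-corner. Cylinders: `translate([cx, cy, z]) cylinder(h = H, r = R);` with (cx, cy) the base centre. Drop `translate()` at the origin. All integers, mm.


translate([279, 306, 0]) cylinder(h = 2504, r = 145);


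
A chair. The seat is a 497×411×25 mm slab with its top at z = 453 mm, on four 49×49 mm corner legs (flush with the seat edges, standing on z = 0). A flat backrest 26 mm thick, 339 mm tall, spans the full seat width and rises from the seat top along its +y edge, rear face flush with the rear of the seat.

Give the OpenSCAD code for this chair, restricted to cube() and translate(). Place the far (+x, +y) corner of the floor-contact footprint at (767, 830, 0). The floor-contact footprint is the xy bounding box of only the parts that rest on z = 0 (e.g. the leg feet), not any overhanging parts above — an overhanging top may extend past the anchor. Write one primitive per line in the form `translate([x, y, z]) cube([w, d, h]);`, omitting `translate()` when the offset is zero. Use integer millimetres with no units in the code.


translate([270, 419, 428]) cube([497, 411, 25]);
translate([270, 419, 0]) cube([49, 49, 428]);
translate([718, 419, 0]) cube([49, 49, 428]);
translate([270, 781, 0]) cube([49, 49, 428]);
translate([718, 781, 0]) cube([49, 49, 428]);
translate([270, 804, 453]) cube([497, 26, 339]);
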